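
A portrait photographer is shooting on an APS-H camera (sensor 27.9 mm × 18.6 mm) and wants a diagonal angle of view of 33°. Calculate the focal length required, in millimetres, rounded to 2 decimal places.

Sensor diagonal = √(27.9² + 18.6²) = √1124.3700 ≈ 33.5316 mm.
From α = 2·arctan(d/2f) we get f = d / (2·tan(α/2)).
With d = 33.5316 mm and α/2 = 16.5°, tan(α/2) ≈ 0.29621, so f ≈ 33.5316 / 0.59243 ≈ 56.6004 mm.

56.60 mm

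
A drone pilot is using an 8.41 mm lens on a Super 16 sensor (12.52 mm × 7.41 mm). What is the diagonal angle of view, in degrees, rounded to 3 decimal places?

81.716°

Sensor diagonal = √(12.52² + 7.41²) = √211.6585 ≈ 14.5485 mm.
Angle of view α = 2·arctan(d/2f) with d = 14.5485 mm and f = 8.41 mm.
d/2f = 0.86495; arctan(0.86495) ≈ 40.8582°, so α ≈ 81.7164°.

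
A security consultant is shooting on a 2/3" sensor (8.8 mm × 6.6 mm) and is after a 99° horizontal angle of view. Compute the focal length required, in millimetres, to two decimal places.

3.76 mm

From α = 2·arctan(w/2f) we get f = w / (2·tan(α/2)).
With w = 8.8 mm and α/2 = 49.5°, tan(α/2) ≈ 1.17085, so f ≈ 8.8 / 2.34170 ≈ 3.7580 mm.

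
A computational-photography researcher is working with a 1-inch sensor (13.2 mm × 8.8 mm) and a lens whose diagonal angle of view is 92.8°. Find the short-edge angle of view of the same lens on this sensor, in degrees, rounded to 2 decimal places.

Sensor diagonal = √(13.2² + 8.8²) = √251.6800 ≈ 15.8644 mm.
From the diagonal AOV: f = 15.8644 / (2·tan(46.4°)) = 15.8644 / 2.10021 ≈ 7.5537 mm.
Short-edge AOV = 2·arctan(8.8 / (2 × 7.5537)) = 2·arctan(0.58249) ≈ 60.4410°.

60.44°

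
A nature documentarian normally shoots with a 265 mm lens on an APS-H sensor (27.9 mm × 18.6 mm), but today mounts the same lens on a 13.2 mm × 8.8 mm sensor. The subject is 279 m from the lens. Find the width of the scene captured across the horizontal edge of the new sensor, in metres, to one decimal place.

13.9 m

The focal length stays 265 mm; the relevant sensor dimension is now w = 13.2 mm. Object distance dₒ = 279 m = 279000 mm.
Thin-lens field width W = w·(dₒ − f)/f = 13.2 × (279000 − 265)/265 ≈ 13884.158 mm = 13.8842 m.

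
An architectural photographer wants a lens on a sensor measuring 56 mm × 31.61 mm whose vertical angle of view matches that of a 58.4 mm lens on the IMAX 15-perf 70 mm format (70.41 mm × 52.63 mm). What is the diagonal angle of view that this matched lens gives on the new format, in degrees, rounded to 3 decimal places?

85.021°

Equal vertical AOV ⇒ f₂ = f₁ · 31.61/52.63 = 58.4 × 0.60061 ≈ 35.0755 mm.
Sensor diagonal = √(56² + 31.61²) = √4135.1921 ≈ 64.3055 mm.
Diagonal AOV on the new format = 2·arctan(64.3055 / (2 × 35.0755)) = 2·arctan(0.91667) ≈ 85.0212°.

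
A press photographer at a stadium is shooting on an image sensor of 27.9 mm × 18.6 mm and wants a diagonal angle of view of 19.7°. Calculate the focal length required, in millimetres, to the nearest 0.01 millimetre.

Sensor diagonal = √(27.9² + 18.6²) = √1124.3700 ≈ 33.5316 mm.
From α = 2·arctan(d/2f) we get f = d / (2·tan(α/2)).
With d = 33.5316 mm and α/2 = 9.85°, tan(α/2) ≈ 0.17363, so f ≈ 33.5316 / 0.34726 ≈ 96.5612 mm.

96.56 mm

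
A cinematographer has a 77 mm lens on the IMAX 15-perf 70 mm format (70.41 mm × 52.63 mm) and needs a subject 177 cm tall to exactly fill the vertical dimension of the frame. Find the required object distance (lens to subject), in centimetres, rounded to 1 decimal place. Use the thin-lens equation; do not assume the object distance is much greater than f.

266.7 cm

W: 177 cm = 1770 mm.
Magnification m = h/W = dᵢ/dₒ; combined with 1/f = 1/dₒ + 1/dᵢ this gives dₒ = f·(1 + W/h).
dₒ = 77 mm × (1 + 1770/52.63) = 77 × 34.6310 ≈ 2666.588 mm = 266.659 cm.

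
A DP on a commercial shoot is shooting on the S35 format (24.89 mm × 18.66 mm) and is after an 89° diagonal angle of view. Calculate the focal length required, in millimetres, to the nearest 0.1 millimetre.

15.8 mm

Sensor diagonal = √(24.89² + 18.66²) = √967.7077 ≈ 31.1080 mm.
From α = 2·arctan(d/2f) we get f = d / (2·tan(α/2)).
With d = 31.1080 mm and α/2 = 44.5°, tan(α/2) ≈ 0.98270, so f ≈ 31.1080 / 1.96539 ≈ 15.8279 mm.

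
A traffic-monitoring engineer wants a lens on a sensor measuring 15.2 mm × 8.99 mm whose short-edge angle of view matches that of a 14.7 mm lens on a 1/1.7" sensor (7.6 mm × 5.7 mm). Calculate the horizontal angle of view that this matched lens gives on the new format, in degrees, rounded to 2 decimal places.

Equal short-edge AOV ⇒ f₂ = f₁ · 8.99/5.7 = 14.7 × 1.57719 ≈ 23.1847 mm.
Horizontal AOV on the new format = 2·arctan(15.2 / (2 × 23.1847)) = 2·arctan(0.32780) ≈ 36.2985°.

36.30°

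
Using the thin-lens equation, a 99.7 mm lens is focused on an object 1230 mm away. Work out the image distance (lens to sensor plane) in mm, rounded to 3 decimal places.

1/dᵢ = 1/f − 1/dₒ = 1/99.7 − 1/1230 = 0.0092171 mm⁻¹.
dᵢ = 1/0.0092171 ≈ 108.4942 mm.

108.494 mm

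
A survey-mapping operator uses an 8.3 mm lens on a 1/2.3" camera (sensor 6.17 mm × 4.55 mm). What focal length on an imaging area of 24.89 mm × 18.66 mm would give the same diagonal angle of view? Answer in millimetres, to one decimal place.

Sensor diagonal = √(6.17² + 4.55²) = √58.7714 ≈ 7.6663 mm.
Sensor diagonal = √(24.89² + 18.66²) = √967.7077 ≈ 31.1080 mm.
Equal angle of view means equal diagonal/f ratio, so f₂ = f₁ · (diagonal₂/diagonal₁) = 8.3 × 31.1080/7.6663.
f₂ = 8.3 × 4.05779 ≈ 33.680 mm.

33.7 mm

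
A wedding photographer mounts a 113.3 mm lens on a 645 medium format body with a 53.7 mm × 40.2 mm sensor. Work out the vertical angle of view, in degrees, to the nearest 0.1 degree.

20.1°

Angle of view α = 2·arctan(h/2f) with h = 40.2 mm and f = 113.3 mm.
h/2f = 0.17741; arctan(0.17741) ≈ 10.0599°, so α ≈ 20.1198°.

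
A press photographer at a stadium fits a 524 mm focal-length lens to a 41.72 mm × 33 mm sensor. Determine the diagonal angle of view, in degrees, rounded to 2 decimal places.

Sensor diagonal = √(41.72² + 33²) = √2829.5584 ≈ 53.1936 mm.
Angle of view α = 2·arctan(d/2f) with d = 53.1936 mm and f = 524 mm.
d/2f = 0.05076; arctan(0.05076) ≈ 2.9057°, so α ≈ 5.8114°.

5.81°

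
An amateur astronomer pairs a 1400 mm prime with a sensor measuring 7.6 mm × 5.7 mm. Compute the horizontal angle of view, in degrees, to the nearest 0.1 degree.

0.3°

Angle of view α = 2·arctan(w/2f) with w = 7.6 mm and f = 1400 mm.
w/2f = 0.00271; arctan(0.00271) ≈ 0.1555°, so α ≈ 0.3110°.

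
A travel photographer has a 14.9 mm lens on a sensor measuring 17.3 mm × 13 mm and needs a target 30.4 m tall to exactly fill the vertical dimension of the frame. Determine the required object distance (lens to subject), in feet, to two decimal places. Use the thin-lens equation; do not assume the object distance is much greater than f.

W: 30.4 m = 30400 mm.
Magnification m = h/W = dᵢ/dₒ; combined with 1/f = 1/dₒ + 1/dᵢ this gives dₒ = f·(1 + W/h).
dₒ = 14.9 mm × (1 + 30400/13) = 14.9 × 2339.4615 ≈ 34857.977 mm = 34857.977/304.8 ft = 114.363 ft.

114.36 ft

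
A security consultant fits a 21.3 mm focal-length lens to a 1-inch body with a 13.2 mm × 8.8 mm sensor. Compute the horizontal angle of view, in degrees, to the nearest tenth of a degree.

34.4°

Angle of view α = 2·arctan(w/2f) with w = 13.2 mm and f = 21.3 mm.
w/2f = 0.30986; arctan(0.30986) ≈ 17.2161°, so α ≈ 34.4321°.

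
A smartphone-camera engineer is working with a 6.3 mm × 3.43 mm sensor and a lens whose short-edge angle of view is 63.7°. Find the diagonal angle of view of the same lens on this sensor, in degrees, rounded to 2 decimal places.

104.83°

From the short-edge AOV: f = 3.43 / (2·tan(31.85°)) = 3.43 / 1.24247 ≈ 2.7606 mm.
Sensor diagonal = √(6.3² + 3.43²) = √51.4549 ≈ 7.1732 mm.
Diagonal AOV = 2·arctan(7.1732 / (2 × 2.7606)) = 2·arctan(1.29920) ≈ 104.8286°.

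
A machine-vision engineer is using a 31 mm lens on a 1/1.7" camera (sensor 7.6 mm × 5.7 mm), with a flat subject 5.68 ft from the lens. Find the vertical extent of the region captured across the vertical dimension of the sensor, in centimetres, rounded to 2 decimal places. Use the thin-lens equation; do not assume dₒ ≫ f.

dₒ: 5.68 ft × 304.8 mm/ft = 1731.26 mm.
Similar triangles through the lens centre give W/dₒ = h/dᵢ; with 1/f = 1/dₒ + 1/dᵢ this gives W = h·(dₒ − f)/f.
W = 5.7 mm × (1731.26 − 31) / 31 = 5.7 × 54.8472 ≈ 312.629 mm = 31.2629 cm.

31.26 cm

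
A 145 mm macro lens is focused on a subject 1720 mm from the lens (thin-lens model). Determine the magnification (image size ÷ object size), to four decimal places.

0.0921×

Thin lens: 1/f = 1/dₒ + 1/dᵢ → 1/dᵢ = 1/145 − 1/1720 = 0.0063152 mm⁻¹, so dᵢ ≈ 158.3492 mm.
Magnification m = dᵢ/dₒ = 158.3492/1720 ≈ 0.09206.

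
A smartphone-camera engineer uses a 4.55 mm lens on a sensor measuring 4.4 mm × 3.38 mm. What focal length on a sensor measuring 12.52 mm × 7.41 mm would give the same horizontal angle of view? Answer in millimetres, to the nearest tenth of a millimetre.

12.9 mm

Equal angle of view means equal width/f ratio, so f₂ = f₁ · (width₂/width₁) = 4.55 × 12.52/4.4.
f₂ = 4.55 × 2.84545 ≈ 12.947 mm.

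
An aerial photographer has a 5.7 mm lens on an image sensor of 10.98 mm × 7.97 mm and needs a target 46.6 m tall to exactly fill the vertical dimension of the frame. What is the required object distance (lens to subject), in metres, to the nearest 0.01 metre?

W: 46.6 m = 46600 mm.
Magnification m = h/W = dᵢ/dₒ; combined with 1/f = 1/dₒ + 1/dᵢ this gives dₒ = f·(1 + W/h).
dₒ = 5.7 mm × (1 + 46600/7.97) = 5.7 × 5847.9260 ≈ 33333.178 mm = 33.3332 m.

33.33 m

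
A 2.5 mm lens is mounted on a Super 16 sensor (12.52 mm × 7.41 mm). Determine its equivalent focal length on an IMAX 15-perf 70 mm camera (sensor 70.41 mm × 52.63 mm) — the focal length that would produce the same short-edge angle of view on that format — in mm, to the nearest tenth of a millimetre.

17.8 mm

Equal angle of view means equal height/f ratio, so f₂ = f₁ · (height₂/height₁) = 2.5 × 52.63/7.41.
f₂ = 2.5 × 7.10256 ≈ 17.756 mm.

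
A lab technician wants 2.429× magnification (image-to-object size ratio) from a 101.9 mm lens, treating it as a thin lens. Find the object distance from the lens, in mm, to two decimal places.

143.85 mm

With m = dᵢ/dₒ and 1/f = 1/dₒ + 1/dᵢ, substituting dᵢ = m·dₒ gives 1/f = (1 + 1/m)/dₒ, hence dₒ = f·(1 + 1/m).
dₒ = 101.9 × (1 + 1/2.429) = 101.9 × 1.41169 ≈ 143.851 mm.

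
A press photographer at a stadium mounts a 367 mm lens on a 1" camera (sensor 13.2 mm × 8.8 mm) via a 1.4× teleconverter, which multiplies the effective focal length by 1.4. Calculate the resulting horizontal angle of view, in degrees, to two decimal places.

Effective focal length f = 367 × 1.4 = 513.8 mm.
α = 2·arctan(13.2 / (2 × 513.8)) = 2·arctan(0.01285) ≈ 1.4719°.

1.47°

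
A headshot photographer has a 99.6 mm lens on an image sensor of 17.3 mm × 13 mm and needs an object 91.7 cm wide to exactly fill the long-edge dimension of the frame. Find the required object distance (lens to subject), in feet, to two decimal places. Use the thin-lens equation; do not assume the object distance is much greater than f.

W: 91.7 cm = 917 mm.
Magnification m = w/W = dᵢ/dₒ; combined with 1/f = 1/dₒ + 1/dᵢ this gives dₒ = f·(1 + W/w).
dₒ = 99.6 mm × (1 + 917/17.3) = 99.6 × 54.0058 ≈ 5378.976 mm = 5378.976/304.8 ft = 17.6476 ft.

17.65 ft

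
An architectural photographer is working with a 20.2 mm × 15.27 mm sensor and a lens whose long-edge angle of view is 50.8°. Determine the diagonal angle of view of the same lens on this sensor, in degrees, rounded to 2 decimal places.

From the long-edge AOV: f = 20.2 / (2·tan(25.4°)) = 20.2 / 0.94967 ≈ 21.2706 mm.
Sensor diagonal = √(20.2² + 15.27²) = √641.2129 ≈ 25.3222 mm.
Diagonal AOV = 2·arctan(25.3222 / (2 × 21.2706)) = 2·arctan(0.59524) ≈ 61.5256°.

61.53°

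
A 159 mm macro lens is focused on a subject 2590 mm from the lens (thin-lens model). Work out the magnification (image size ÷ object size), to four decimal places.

Thin lens: 1/f = 1/dₒ + 1/dᵢ → 1/dᵢ = 1/159 − 1/2590 = 0.0059032 mm⁻¹, so dᵢ ≈ 169.3994 mm.
Magnification m = dᵢ/dₒ = 169.3994/2590 ≈ 0.06541.

0.0654×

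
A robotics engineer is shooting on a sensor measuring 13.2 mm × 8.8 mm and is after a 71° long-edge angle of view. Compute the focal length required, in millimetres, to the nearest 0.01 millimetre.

9.25 mm

From α = 2·arctan(w/2f) we get f = w / (2·tan(α/2)).
With w = 13.2 mm and α/2 = 35.5°, tan(α/2) ≈ 0.71329, so f ≈ 13.2 / 1.42659 ≈ 9.2529 mm.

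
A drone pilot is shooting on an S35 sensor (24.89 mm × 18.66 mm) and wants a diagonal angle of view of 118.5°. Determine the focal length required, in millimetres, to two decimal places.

Sensor diagonal = √(24.89² + 18.66²) = √967.7077 ≈ 31.1080 mm.
From α = 2·arctan(d/2f) we get f = d / (2·tan(α/2)).
With d = 31.1080 mm and α/2 = 59.25°, tan(α/2) ≈ 1.68085, so f ≈ 31.1080 / 3.36170 ≈ 9.2537 mm.

9.25 mm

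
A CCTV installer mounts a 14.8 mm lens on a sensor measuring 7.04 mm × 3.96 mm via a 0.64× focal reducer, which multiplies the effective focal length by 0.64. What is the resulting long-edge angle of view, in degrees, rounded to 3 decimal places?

40.772°

Effective focal length f = 14.8 × 0.64 = 9.472 mm.
α = 2·arctan(7.04 / (2 × 9.472)) = 2·arctan(0.37162) ≈ 40.7723°.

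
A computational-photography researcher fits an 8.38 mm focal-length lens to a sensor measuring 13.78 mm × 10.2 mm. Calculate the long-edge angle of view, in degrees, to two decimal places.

78.85°

Angle of view α = 2·arctan(w/2f) with w = 13.78 mm and f = 8.38 mm.
w/2f = 0.82220; arctan(0.82220) ≈ 39.4269°, so α ≈ 78.8538°.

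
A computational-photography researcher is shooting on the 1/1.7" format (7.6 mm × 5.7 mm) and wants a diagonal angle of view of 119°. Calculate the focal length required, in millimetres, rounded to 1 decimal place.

2.8 mm

Sensor diagonal = √(7.6² + 5.7²) = √90.2500 ≈ 9.5000 mm.
From α = 2·arctan(d/2f) we get f = d / (2·tan(α/2)).
With d = 9.5000 mm and α/2 = 59.5°, tan(α/2) ≈ 1.69766, so f ≈ 9.5000 / 3.39533 ≈ 2.7980 mm.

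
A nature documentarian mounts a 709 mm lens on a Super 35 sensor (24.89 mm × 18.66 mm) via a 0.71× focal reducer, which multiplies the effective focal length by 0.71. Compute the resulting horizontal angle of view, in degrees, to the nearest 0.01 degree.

2.83°

Effective focal length f = 709 × 0.71 = 503.39 mm.
α = 2·arctan(24.89 / (2 × 503.39)) = 2·arctan(0.02472) ≈ 2.8324°.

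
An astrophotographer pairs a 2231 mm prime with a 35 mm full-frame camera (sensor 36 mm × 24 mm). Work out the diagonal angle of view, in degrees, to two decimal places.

1.11°

Sensor diagonal = √(36² + 24²) = √1872.0000 ≈ 43.2666 mm.
Angle of view α = 2·arctan(d/2f) with d = 43.2666 mm and f = 2231 mm.
d/2f = 0.00970; arctan(0.00970) ≈ 0.5556°, so α ≈ 1.1111°.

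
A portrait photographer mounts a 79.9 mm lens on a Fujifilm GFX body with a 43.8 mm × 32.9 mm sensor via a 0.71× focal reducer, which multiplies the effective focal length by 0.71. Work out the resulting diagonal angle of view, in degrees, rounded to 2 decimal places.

Effective focal length f = 79.9 × 0.71 = 56.729 mm.
Sensor diagonal = √(43.8² + 32.9²) = √3000.8500 ≈ 54.7800 mm.
α = 2·arctan(54.780 / (2 × 56.729)) = 2·arctan(0.48282) ≈ 51.5445°.

51.54°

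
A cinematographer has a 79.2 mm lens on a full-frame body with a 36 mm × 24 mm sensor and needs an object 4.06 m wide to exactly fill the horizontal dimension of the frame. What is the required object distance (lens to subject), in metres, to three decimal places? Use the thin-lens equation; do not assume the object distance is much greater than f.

9.011 m

W: 4.06 m = 4060 mm.
Magnification m = w/W = dᵢ/dₒ; combined with 1/f = 1/dₒ + 1/dᵢ this gives dₒ = f·(1 + W/w).
dₒ = 79.2 mm × (1 + 4060/36) = 79.2 × 113.7778 ≈ 9011.200 mm = 9.0112 m.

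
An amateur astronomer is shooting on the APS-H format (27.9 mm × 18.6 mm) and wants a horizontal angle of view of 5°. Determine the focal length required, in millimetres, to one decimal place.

319.5 mm

From α = 2·arctan(w/2f) we get f = w / (2·tan(α/2)).
With w = 27.9 mm and α/2 = 2.5°, tan(α/2) ≈ 0.04366, so f ≈ 27.9 / 0.08732 ≈ 319.5075 mm.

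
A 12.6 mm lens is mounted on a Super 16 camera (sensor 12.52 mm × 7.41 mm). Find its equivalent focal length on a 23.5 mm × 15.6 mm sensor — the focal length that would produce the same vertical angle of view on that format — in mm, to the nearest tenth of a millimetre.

26.5 mm

Equal angle of view means equal height/f ratio, so f₂ = f₁ · (height₂/height₁) = 12.6 × 15.6/7.41.
f₂ = 12.6 × 2.10526 ≈ 26.526 mm.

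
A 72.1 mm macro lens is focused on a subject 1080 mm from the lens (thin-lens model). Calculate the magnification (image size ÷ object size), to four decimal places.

Thin lens: 1/f = 1/dₒ + 1/dᵢ → 1/dᵢ = 1/72.1 − 1/1080 = 0.0129437 mm⁻¹, so dᵢ ≈ 77.2577 mm.
Magnification m = dᵢ/dₒ = 77.2577/1080 ≈ 0.07153.

0.0715×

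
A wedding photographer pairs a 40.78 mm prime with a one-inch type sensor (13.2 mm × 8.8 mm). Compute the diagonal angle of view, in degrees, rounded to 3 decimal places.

Sensor diagonal = √(13.2² + 8.8²) = √251.6800 ≈ 15.8644 mm.
Angle of view α = 2·arctan(d/2f) with d = 15.8644 mm and f = 40.78 mm.
d/2f = 0.19451; arctan(0.19451) ≈ 11.0073°, so α ≈ 22.0146°.

22.015°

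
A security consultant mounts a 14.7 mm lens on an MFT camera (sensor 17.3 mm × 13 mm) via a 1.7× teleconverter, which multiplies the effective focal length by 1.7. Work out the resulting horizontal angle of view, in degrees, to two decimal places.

38.19°

Effective focal length f = 14.7 × 1.7 = 24.99 mm.
α = 2·arctan(17.3 / (2 × 24.99)) = 2·arctan(0.34614) ≈ 38.1854°.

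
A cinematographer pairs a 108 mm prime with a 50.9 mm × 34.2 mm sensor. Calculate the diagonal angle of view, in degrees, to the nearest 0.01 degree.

Sensor diagonal = √(50.9² + 34.2²) = √3760.4500 ≈ 61.3225 mm.
Angle of view α = 2·arctan(d/2f) with d = 61.3225 mm and f = 108 mm.
d/2f = 0.28390; arctan(0.28390) ≈ 15.8493°, so α ≈ 31.6985°.

31.70°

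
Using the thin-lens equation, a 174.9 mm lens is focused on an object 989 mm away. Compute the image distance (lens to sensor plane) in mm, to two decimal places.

212.48 mm

1/dᵢ = 1/f − 1/dₒ = 1/174.9 − 1/989 = 0.0047064 mm⁻¹.
dᵢ = 1/0.0047064 ≈ 212.4752 mm.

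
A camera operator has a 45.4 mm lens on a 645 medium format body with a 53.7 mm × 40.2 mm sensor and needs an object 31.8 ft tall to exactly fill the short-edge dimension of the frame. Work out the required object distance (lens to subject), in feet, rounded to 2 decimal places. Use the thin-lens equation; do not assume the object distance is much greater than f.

W: 31.8 ft × 304.8 mm/ft = 9692.64 mm.
Magnification m = h/W = dᵢ/dₒ; combined with 1/f = 1/dₒ + 1/dᵢ this gives dₒ = f·(1 + W/h).
dₒ = 45.4 mm × (1 + 9692.64/40.2) = 45.4 × 242.1104 ≈ 10991.814 mm = 10991.814/304.8 ft = 36.0624 ft.

36.06 ft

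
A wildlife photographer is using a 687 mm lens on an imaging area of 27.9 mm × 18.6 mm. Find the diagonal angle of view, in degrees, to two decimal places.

Sensor diagonal = √(27.9² + 18.6²) = √1124.3700 ≈ 33.5316 mm.
Angle of view α = 2·arctan(d/2f) with d = 33.5316 mm and f = 687 mm.
d/2f = 0.02440; arctan(0.02440) ≈ 1.3980°, so α ≈ 2.7960°.

2.80°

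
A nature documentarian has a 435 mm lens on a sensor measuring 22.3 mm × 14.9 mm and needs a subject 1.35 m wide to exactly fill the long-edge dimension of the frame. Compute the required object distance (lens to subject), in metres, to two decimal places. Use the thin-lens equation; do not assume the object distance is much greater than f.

26.77 m

W: 1.35 m = 1350 mm.
Magnification m = w/W = dᵢ/dₒ; combined with 1/f = 1/dₒ + 1/dᵢ this gives dₒ = f·(1 + W/w).
dₒ = 435 mm × (1 + 1350/22.3) = 435 × 61.5381 ≈ 26769.081 mm = 26.7691 m.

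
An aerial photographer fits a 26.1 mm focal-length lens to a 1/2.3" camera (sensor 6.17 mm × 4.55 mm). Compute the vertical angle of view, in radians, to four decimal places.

Angle of view α = 2·arctan(h/2f) with h = 4.55 mm and f = 26.1 mm.
h/2f = 0.08716; arctan(0.08716) ≈ 0.0869 rad, so α ≈ 0.1739 rad.

0.1739 rad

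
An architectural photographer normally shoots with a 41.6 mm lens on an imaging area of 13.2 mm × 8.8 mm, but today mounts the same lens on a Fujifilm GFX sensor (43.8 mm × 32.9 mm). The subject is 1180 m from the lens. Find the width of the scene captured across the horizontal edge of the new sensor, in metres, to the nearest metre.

The focal length stays 41.6 mm; the relevant sensor dimension is now w = 43.8 mm. Object distance dₒ = 1180 m = 1.18e+06 mm.
Thin-lens field width W = w·(dₒ − f)/f = 43.8 × (1.18e+06 − 41.6)/41.6 ≈ 1242360.046 mm = 1242.36 m.

1242 m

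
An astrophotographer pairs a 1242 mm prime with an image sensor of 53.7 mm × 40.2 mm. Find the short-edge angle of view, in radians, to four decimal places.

Angle of view α = 2·arctan(h/2f) with h = 40.2 mm and f = 1242 mm.
h/2f = 0.01618; arctan(0.01618) ≈ 0.0162 rad, so α ≈ 0.0324 rad.

0.0324 rad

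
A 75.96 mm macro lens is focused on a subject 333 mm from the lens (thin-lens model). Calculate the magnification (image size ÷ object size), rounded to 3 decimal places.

0.296×

Thin lens: 1/f = 1/dₒ + 1/dᵢ → 1/dᵢ = 1/75.96 − 1/333 = 0.0101618 mm⁻¹, so dᵢ ≈ 98.4076 mm.
Magnification m = dᵢ/dₒ = 98.4076/333 ≈ 0.29552.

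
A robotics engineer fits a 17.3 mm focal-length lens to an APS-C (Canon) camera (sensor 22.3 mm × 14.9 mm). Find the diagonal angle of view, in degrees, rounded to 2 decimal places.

75.56°

Sensor diagonal = √(22.3² + 14.9²) = √719.3000 ≈ 26.8198 mm.
Angle of view α = 2·arctan(d/2f) with d = 26.8198 mm and f = 17.3 mm.
d/2f = 0.77514; arctan(0.77514) ≈ 37.7806°, so α ≈ 75.5612°.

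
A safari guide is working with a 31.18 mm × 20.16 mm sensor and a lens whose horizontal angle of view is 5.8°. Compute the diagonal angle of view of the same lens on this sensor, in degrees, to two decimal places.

6.90°

From the horizontal AOV: f = 31.18 / (2·tan(2.9°)) = 31.18 / 0.10132 ≈ 307.7511 mm.
Sensor diagonal = √(31.18² + 20.16²) = √1378.6180 ≈ 37.1297 mm.
Diagonal AOV = 2·arctan(37.1297 / (2 × 307.7511)) = 2·arctan(0.06032) ≈ 6.9043°.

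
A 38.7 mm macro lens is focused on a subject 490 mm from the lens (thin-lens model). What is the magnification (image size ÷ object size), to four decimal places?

Thin lens: 1/f = 1/dₒ + 1/dᵢ → 1/dᵢ = 1/38.7 − 1/490 = 0.0237990 mm⁻¹, so dᵢ ≈ 42.0186 mm.
Magnification m = dᵢ/dₒ = 42.0186/490 ≈ 0.08575.

0.0858×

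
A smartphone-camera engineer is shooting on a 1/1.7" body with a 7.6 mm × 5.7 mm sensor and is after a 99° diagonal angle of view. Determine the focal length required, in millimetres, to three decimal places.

4.057 mm

Sensor diagonal = √(7.6² + 5.7²) = √90.2500 ≈ 9.5000 mm.
From α = 2·arctan(d/2f) we get f = d / (2·tan(α/2)).
With d = 9.5000 mm and α/2 = 49.5°, tan(α/2) ≈ 1.17085, so f ≈ 9.5000 / 2.34170 ≈ 4.0569 mm.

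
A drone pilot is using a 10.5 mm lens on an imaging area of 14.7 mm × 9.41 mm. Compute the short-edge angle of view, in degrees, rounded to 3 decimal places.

Angle of view α = 2·arctan(h/2f) with h = 9.41 mm and f = 10.5 mm.
h/2f = 0.44810; arctan(0.44810) ≈ 24.1369°, so α ≈ 48.2738°.

48.274°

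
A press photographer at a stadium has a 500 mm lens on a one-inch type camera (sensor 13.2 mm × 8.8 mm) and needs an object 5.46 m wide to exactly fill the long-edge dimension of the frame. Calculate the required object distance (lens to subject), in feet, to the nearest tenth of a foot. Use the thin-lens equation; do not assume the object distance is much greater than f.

W: 5.46 m = 5460 mm.
Magnification m = w/W = dᵢ/dₒ; combined with 1/f = 1/dₒ + 1/dᵢ this gives dₒ = f·(1 + W/w).
dₒ = 500 mm × (1 + 5460/13.2) = 500 × 414.6364 ≈ 207318.182 mm = 207318.182/304.8 ft = 680.178 ft.

680.2 ft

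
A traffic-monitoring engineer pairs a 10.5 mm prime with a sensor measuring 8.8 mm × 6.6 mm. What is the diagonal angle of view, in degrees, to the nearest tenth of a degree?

55.3°

Sensor diagonal = √(8.8² + 6.6²) = √121.0000 ≈ 11.0000 mm.
Angle of view α = 2·arctan(d/2f) with d = 11.0000 mm and f = 10.5 mm.
d/2f = 0.52381; arctan(0.52381) ≈ 27.6460°, so α ≈ 55.2920°.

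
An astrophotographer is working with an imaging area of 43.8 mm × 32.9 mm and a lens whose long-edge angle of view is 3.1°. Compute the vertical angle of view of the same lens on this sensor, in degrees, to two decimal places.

From the long-edge AOV: f = 43.8 / (2·tan(1.55°)) = 43.8 / 0.05412 ≈ 809.3364 mm.
Vertical AOV = 2·arctan(32.9 / (2 × 809.3364)) = 2·arctan(0.02033) ≈ 2.3288°.

2.33°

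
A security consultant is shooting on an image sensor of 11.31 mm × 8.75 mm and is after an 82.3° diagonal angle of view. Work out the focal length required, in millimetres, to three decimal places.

Sensor diagonal = √(11.31² + 8.75²) = √204.4786 ≈ 14.2996 mm.
From α = 2·arctan(d/2f) we get f = d / (2·tan(α/2)).
With d = 14.2996 mm and α/2 = 41.15°, tan(α/2) ≈ 0.87389, so f ≈ 14.2996 / 1.74779 ≈ 8.1815 mm.

8.182 mm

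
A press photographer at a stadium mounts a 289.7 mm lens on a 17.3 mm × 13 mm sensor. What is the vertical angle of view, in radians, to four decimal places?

Angle of view α = 2·arctan(h/2f) with h = 13 mm and f = 289.7 mm.
h/2f = 0.02244; arctan(0.02244) ≈ 0.0224 rad, so α ≈ 0.0449 rad.

0.0449 rad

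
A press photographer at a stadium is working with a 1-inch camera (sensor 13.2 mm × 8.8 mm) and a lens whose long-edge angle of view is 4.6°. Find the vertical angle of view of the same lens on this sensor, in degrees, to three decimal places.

From the long-edge AOV: f = 13.2 / (2·tan(2.3°)) = 13.2 / 0.08033 ≈ 164.3257 mm.
Vertical AOV = 2·arctan(8.8 / (2 × 164.3257)) = 2·arctan(0.02678) ≈ 3.0676°.

3.068°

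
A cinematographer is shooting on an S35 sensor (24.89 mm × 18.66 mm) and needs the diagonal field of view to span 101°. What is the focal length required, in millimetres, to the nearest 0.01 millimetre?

Sensor diagonal = √(24.89² + 18.66²) = √967.7077 ≈ 31.1080 mm.
From α = 2·arctan(d/2f) we get f = d / (2·tan(α/2)).
With d = 31.1080 mm and α/2 = 50.5°, tan(α/2) ≈ 1.21310, so f ≈ 31.1080 / 2.42619 ≈ 12.8217 mm.

12.82 mm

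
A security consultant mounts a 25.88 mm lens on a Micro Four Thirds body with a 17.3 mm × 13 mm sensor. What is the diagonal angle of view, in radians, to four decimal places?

Sensor diagonal = √(17.3² + 13²) = √468.2900 ≈ 21.6400 mm.
Angle of view α = 2·arctan(d/2f) with d = 21.6400 mm and f = 25.88 mm.
d/2f = 0.41808; arctan(0.41808) ≈ 0.3960 rad, so α ≈ 0.7920 rad.

0.7920 rad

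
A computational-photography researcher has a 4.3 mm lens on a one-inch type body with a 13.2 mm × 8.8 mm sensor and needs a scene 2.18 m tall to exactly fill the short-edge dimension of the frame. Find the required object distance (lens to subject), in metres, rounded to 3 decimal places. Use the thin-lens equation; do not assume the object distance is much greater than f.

1.070 m

W: 2.18 m = 2180 mm.
Magnification m = h/W = dᵢ/dₒ; combined with 1/f = 1/dₒ + 1/dᵢ this gives dₒ = f·(1 + W/h).
dₒ = 4.3 mm × (1 + 2180/8.8) = 4.3 × 248.7273 ≈ 1069.527 mm = 1.06953 m.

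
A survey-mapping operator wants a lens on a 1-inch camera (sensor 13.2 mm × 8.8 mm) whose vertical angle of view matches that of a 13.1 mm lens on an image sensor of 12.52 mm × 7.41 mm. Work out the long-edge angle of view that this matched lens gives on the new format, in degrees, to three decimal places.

Equal vertical AOV ⇒ f₂ = f₁ · 8.8/7.41 = 13.1 × 1.18758 ≈ 15.5574 mm.
Long-edge AOV on the new format = 2·arctan(13.2 / (2 × 15.5574)) = 2·arctan(0.42424) ≈ 45.9769°.

45.977°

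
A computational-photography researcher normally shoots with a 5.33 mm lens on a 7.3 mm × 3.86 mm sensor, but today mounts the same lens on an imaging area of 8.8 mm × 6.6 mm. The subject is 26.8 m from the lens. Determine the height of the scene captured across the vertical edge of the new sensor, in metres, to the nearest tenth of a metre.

The focal length stays 5.33 mm; the relevant sensor dimension is now h = 6.6 mm. Object distance dₒ = 26.8 m = 26800 mm.
Thin-lens field height W = h·(dₒ − f)/f = 6.6 × (26800 − 5.33)/5.33 ≈ 33179.141 mm = 33.1791 m.

33.2 m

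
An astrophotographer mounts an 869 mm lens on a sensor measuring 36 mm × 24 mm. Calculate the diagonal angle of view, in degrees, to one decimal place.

Sensor diagonal = √(36² + 24²) = √1872.0000 ≈ 43.2666 mm.
Angle of view α = 2·arctan(d/2f) with d = 43.2666 mm and f = 869 mm.
d/2f = 0.02489; arctan(0.02489) ≈ 1.4261°, so α ≈ 2.8521°.

2.9°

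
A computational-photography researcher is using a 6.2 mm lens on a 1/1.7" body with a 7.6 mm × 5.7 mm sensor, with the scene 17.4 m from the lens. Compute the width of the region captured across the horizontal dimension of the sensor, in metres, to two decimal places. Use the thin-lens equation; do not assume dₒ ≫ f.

21.32 m

dₒ: 17.4 m = 17400 mm.
Similar triangles through the lens centre give W/dₒ = w/dᵢ; with 1/f = 1/dₒ + 1/dᵢ this gives W = w·(dₒ − f)/f.
W = 7.6 mm × (17400 − 6.2) / 6.2 = 7.6 × 2805.4516 ≈ 21321.432 mm = 21.3214 m.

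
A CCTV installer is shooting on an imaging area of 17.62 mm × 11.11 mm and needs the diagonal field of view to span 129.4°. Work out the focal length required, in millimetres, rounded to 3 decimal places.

4.923 mm

Sensor diagonal = √(17.62² + 11.11²) = √433.8965 ≈ 20.8302 mm.
From α = 2·arctan(d/2f) we get f = d / (2·tan(α/2)).
With d = 20.8302 mm and α/2 = 64.7°, tan(α/2) ≈ 2.11552, so f ≈ 20.8302 / 4.23103 ≈ 4.9232 mm.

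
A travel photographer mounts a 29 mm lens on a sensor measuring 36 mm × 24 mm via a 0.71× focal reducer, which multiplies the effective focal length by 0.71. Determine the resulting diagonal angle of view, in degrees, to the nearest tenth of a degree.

Effective focal length f = 29 × 0.71 = 20.59 mm.
Sensor diagonal = √(36² + 24²) = √1872.0000 ≈ 43.2666 mm.
α = 2·arctan(43.267 / (2 × 20.59)) = 2·arctan(1.05067) ≈ 92.8309°.

92.8°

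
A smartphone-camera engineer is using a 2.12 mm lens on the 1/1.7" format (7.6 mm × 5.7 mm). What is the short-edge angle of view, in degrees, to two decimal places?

Angle of view α = 2·arctan(h/2f) with h = 5.7 mm and f = 2.12 mm.
h/2f = 1.34434; arctan(1.34434) ≈ 53.3559°, so α ≈ 106.7119°.

106.71°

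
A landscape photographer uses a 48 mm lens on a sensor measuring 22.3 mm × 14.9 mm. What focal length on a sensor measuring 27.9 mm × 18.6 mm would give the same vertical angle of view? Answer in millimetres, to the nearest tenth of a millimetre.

Equal angle of view means equal height/f ratio, so f₂ = f₁ · (height₂/height₁) = 48 × 18.6/14.9.
f₂ = 48 × 1.24832 ≈ 59.919 mm.

59.9 mm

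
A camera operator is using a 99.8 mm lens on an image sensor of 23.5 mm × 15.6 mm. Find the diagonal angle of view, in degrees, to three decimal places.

Sensor diagonal = √(23.5² + 15.6²) = √795.6100 ≈ 28.2066 mm.
Angle of view α = 2·arctan(d/2f) with d = 28.2066 mm and f = 99.8 mm.
d/2f = 0.14132; arctan(0.14132) ≈ 8.0435°, so α ≈ 16.0870°.

16.087°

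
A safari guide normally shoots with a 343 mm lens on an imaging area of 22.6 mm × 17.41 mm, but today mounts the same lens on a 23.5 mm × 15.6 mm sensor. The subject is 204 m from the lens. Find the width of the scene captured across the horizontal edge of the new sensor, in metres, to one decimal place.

The focal length stays 343 mm; the relevant sensor dimension is now w = 23.5 mm. Object distance dₒ = 204 m = 204000 mm.
Thin-lens field width W = w·(dₒ − f)/f = 23.5 × (204000 − 343)/343 ≈ 13953.176 mm = 13.9532 m.

14.0 m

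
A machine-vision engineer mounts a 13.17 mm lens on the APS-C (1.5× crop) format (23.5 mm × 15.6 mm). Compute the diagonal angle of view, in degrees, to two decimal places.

Sensor diagonal = √(23.5² + 15.6²) = √795.6100 ≈ 28.2066 mm.
Angle of view α = 2·arctan(d/2f) with d = 28.2066 mm and f = 13.17 mm.
d/2f = 1.07086; arctan(1.07086) ≈ 46.9599°, so α ≈ 93.9197°.

93.92°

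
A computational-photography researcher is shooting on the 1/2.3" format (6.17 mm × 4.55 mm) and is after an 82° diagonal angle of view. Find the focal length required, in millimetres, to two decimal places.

Sensor diagonal = √(6.17² + 4.55²) = √58.7714 ≈ 7.6663 mm.
From α = 2·arctan(d/2f) we get f = d / (2·tan(α/2)).
With d = 7.6663 mm and α/2 = 41°, tan(α/2) ≈ 0.86929, so f ≈ 7.6663 / 1.73857 ≈ 4.4095 mm.

4.41 mm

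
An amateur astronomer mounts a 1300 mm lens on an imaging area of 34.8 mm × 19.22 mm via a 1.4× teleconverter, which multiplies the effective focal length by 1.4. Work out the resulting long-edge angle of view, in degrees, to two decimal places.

1.10°

Effective focal length f = 1300 × 1.4 = 1820 mm.
α = 2·arctan(34.8 / (2 × 1820)) = 2·arctan(0.00956) ≈ 1.0955°.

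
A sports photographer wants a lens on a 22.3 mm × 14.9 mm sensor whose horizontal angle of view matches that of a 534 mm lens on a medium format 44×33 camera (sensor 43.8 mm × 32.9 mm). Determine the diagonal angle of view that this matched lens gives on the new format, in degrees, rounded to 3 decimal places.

Equal horizontal AOV ⇒ f₂ = f₁ · 22.3/43.8 = 534 × 0.50913 ≈ 271.8767 mm.
Sensor diagonal = √(22.3² + 14.9²) = √719.3000 ≈ 26.8198 mm.
Diagonal AOV on the new format = 2·arctan(26.8198 / (2 × 271.8767)) = 2·arctan(0.04932) ≈ 5.6475°.

5.647°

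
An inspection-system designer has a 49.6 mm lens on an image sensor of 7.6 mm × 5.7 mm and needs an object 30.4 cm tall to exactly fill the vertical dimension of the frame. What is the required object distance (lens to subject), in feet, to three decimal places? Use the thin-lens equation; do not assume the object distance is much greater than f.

W: 30.4 cm = 304 mm.
Magnification m = h/W = dᵢ/dₒ; combined with 1/f = 1/dₒ + 1/dᵢ this gives dₒ = f·(1 + W/h).
dₒ = 49.6 mm × (1 + 304/5.7) = 49.6 × 54.3333 ≈ 2694.933 mm = 2694.933/304.8 ft = 8.84165 ft.

8.842 ft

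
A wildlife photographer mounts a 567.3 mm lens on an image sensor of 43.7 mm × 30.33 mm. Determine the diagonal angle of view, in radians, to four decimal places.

Sensor diagonal = √(43.7² + 30.33²) = √2829.5989 ≈ 53.1940 mm.
Angle of view α = 2·arctan(d/2f) with d = 53.1940 mm and f = 567.3 mm.
d/2f = 0.04688; arctan(0.04688) ≈ 0.0468 rad, so α ≈ 0.0937 rad.

0.0937 rad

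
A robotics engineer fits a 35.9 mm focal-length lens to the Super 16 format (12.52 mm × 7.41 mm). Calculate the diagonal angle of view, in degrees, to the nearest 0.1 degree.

22.9°

Sensor diagonal = √(12.52² + 7.41²) = √211.6585 ≈ 14.5485 mm.
Angle of view α = 2·arctan(d/2f) with d = 14.5485 mm and f = 35.9 mm.
d/2f = 0.20263; arctan(0.20263) ≈ 11.4545°, so α ≈ 22.9090°.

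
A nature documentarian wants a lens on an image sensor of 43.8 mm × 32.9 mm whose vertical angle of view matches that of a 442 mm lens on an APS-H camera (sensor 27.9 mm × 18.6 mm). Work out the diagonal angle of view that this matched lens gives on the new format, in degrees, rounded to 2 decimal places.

Equal vertical AOV ⇒ f₂ = f₁ · 32.9/18.6 = 442 × 1.76882 ≈ 781.8172 mm.
Sensor diagonal = √(43.8² + 32.9²) = √3000.8500 ≈ 54.7800 mm.
Diagonal AOV on the new format = 2·arctan(54.7800 / (2 × 781.8172)) = 2·arctan(0.03503) ≈ 4.0129°.

4.01°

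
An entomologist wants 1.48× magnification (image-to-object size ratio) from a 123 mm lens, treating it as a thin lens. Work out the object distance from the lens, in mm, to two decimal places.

206.11 mm

With m = dᵢ/dₒ and 1/f = 1/dₒ + 1/dᵢ, substituting dᵢ = m·dₒ gives 1/f = (1 + 1/m)/dₒ, hence dₒ = f·(1 + 1/m).
dₒ = 123 × (1 + 1/1.48) = 123 × 1.67568 ≈ 206.108 mm.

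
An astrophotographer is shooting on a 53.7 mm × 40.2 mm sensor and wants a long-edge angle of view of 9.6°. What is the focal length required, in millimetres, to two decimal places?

From α = 2·arctan(w/2f) we get f = w / (2·tan(α/2)).
With w = 53.7 mm and α/2 = 4.8°, tan(α/2) ≈ 0.08397, so f ≈ 53.7 / 0.16794 ≈ 319.7481 mm.

319.75 mm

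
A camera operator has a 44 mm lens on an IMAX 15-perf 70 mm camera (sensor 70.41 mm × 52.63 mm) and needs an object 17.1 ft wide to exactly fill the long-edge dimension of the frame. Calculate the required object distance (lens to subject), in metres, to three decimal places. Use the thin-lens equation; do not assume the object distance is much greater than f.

3.301 m

W: 17.1 ft × 304.8 mm/ft = 5212.08 mm.
Magnification m = w/W = dᵢ/dₒ; combined with 1/f = 1/dₒ + 1/dᵢ this gives dₒ = f·(1 + W/w).
dₒ = 44 mm × (1 + 5212.08/70.41) = 44 × 75.0247 ≈ 3301.087 mm = 3.30109 m.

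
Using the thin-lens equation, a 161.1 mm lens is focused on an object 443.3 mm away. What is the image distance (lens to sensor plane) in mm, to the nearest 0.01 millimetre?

1/dᵢ = 1/f − 1/dₒ = 1/161.1 − 1/443.3 = 0.0039515 mm⁻¹.
dᵢ = 1/0.0039515 ≈ 253.0674 mm.

253.07 mm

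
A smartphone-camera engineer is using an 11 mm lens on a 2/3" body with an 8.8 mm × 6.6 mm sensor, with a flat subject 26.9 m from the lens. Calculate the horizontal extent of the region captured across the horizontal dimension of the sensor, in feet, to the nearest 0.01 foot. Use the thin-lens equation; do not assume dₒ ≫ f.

dₒ: 26.9 m = 26900 mm.
Similar triangles through the lens centre give W/dₒ = w/dᵢ; with 1/f = 1/dₒ + 1/dᵢ this gives W = w·(dₒ − f)/f.
W = 8.8 mm × (26900 − 11) / 11 = 8.8 × 2444.4545 ≈ 21511.200 mm = 21511.200/304.8 ft = 70.5748 ft.

70.57 ft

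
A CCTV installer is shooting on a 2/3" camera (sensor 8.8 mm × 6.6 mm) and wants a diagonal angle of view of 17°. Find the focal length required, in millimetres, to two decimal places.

36.80 mm

Sensor diagonal = √(8.8² + 6.6²) = √121.0000 ≈ 11.0000 mm.
From α = 2·arctan(d/2f) we get f = d / (2·tan(α/2)).
With d = 11.0000 mm and α/2 = 8.5°, tan(α/2) ≈ 0.14945, so f ≈ 11.0000 / 0.29890 ≈ 36.8014 mm.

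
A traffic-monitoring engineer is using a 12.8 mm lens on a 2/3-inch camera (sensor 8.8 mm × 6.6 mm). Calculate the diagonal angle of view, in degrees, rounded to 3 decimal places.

46.505°

Sensor diagonal = √(8.8² + 6.6²) = √121.0000 ≈ 11.0000 mm.
Angle of view α = 2·arctan(d/2f) with d = 11.0000 mm and f = 12.8 mm.
d/2f = 0.42969; arctan(0.42969) ≈ 23.2526°, so α ≈ 46.5052°.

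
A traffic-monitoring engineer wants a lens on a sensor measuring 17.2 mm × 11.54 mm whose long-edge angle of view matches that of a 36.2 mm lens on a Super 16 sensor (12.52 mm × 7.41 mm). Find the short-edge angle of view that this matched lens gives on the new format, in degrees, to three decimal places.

13.236°

Equal long-edge AOV ⇒ f₂ = f₁ · 17.2/12.52 = 36.2 × 1.37380 ≈ 49.7316 mm.
Short-edge AOV on the new format = 2·arctan(11.54 / (2 × 49.7316)) = 2·arctan(0.11602) ≈ 13.2360°.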